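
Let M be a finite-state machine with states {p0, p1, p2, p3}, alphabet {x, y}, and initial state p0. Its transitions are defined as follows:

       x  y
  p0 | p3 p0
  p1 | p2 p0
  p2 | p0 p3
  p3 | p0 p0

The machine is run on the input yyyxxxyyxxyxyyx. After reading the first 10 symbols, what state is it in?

start at p0
read 'y': p0 → p0
read 'y': p0 → p0
read 'y': p0 → p0
read 'x': p0 → p3
read 'x': p3 → p0
read 'x': p0 → p3
read 'y': p3 → p0
read 'y': p0 → p0
read 'x': p0 → p3
read 'x': p3 → p0
After 10 symbols: p0.

p0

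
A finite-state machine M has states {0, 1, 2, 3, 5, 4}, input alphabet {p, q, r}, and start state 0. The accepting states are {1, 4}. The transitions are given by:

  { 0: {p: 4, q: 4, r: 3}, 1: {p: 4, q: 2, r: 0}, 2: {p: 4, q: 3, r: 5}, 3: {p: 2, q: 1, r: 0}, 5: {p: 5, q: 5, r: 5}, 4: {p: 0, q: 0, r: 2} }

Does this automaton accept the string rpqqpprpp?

Yes

Trace: 0 -r-> 3 -p-> 2 -q-> 3 -q-> 1 -p-> 4 -p-> 0 -r-> 3 -p-> 2 -p-> 4
End state 4 is accepting.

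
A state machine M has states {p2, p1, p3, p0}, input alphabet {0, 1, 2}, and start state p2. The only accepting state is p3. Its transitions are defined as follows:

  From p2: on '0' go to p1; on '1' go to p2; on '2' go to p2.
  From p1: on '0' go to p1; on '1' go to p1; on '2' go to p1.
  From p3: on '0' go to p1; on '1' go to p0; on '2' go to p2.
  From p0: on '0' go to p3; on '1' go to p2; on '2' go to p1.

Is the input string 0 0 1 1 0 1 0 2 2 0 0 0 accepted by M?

No

start at p2
read '0': p2 → p1
read '0': p1 → p1
read '1': p1 → p1
read '1': p1 → p1
read '0': p1 → p1
read '1': p1 → p1
read '0': p1 → p1
read '2': p1 → p1
read '2': p1 → p1
read '0': p1 → p1
read '0': p1 → p1
read '0': p1 → p1
End state p1 is not accepting.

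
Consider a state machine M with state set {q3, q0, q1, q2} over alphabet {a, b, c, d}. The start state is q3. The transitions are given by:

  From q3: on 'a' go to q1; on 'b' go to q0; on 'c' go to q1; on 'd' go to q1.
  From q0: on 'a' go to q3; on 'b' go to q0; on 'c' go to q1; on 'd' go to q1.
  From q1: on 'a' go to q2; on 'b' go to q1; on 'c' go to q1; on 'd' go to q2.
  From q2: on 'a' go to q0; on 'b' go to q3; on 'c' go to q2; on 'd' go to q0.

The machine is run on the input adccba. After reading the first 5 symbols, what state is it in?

q3

q3 → q1 → q2 → q2 → q2 → q3
After 5 symbols: q3.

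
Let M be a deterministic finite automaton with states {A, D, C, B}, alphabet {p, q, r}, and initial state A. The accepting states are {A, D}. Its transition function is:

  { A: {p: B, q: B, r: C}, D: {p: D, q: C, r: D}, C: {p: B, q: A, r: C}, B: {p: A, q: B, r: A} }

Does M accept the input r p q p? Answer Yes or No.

A → C → B → B → A
End state A is accepting.

Yes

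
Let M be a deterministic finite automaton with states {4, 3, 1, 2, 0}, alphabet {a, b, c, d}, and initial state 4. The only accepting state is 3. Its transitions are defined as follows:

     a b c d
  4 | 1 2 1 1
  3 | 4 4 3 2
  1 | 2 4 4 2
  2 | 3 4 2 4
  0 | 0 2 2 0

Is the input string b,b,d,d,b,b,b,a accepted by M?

Trace: 4 -b-> 2 -b-> 4 -d-> 1 -d-> 2 -b-> 4 -b-> 2 -b-> 4 -a-> 1
End state 1 is not accepting.

No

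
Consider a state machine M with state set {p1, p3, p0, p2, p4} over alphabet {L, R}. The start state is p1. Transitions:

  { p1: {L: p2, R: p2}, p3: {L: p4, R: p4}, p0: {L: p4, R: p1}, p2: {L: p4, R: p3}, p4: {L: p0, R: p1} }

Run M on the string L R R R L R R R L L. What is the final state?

Trace: p1 -L-> p2 -R-> p3 -R-> p4 -R-> p1 -L-> p2 -R-> p3 -R-> p4 -R-> p1 -L-> p2 -L-> p4

p4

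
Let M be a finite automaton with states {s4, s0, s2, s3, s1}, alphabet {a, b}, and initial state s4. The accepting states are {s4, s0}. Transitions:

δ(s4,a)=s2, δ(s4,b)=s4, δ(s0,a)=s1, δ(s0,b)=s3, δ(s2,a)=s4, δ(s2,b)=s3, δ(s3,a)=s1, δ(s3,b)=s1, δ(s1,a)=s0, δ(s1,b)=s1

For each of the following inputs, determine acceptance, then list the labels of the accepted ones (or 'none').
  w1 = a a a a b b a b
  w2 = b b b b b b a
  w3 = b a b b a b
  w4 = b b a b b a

w1: Trace: s4 -a-> s2 -a-> s4 -a-> s2 -a-> s4 -b-> s4 -b-> s4 -a-> s2 -b-> s3  → end s3, rejected
w2: Trace: s4 -b-> s4 -b-> s4 -b-> s4 -b-> s4 -b-> s4 -b-> s4 -a-> s2  → end s2, rejected
w3: Trace: s4 -b-> s4 -a-> s2 -b-> s3 -b-> s1 -a-> s0 -b-> s3  → end s3, rejected
w4: Trace: s4 -b-> s4 -b-> s4 -a-> s2 -b-> s3 -b-> s1 -a-> s0  → end s0, accepted

w4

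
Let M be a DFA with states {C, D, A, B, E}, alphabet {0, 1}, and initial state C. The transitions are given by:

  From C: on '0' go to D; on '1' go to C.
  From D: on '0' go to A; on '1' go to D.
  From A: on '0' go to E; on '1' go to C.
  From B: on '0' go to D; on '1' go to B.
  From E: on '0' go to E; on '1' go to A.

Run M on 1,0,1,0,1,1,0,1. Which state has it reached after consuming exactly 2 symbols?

D

Trace: C -1-> C -0-> D
After 2 symbols: D.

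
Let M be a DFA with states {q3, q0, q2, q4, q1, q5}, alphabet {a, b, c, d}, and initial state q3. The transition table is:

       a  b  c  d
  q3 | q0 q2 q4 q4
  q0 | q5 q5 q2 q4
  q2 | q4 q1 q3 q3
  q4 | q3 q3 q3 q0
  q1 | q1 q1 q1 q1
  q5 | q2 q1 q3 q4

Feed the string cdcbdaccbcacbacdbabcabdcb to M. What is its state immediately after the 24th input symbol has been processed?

q1

Trace: q3 -c-> q4 -d-> q0 -c-> q2 -b-> q1 -d-> q1 -a-> q1 -c-> q1 -c-> q1 -b-> q1 -c-> q1 -a-> q1 -c-> q1 -b-> q1 -a-> q1 -c-> q1 -d-> q1 -b-> q1 -a-> q1 -b-> q1 -c-> q1 -a-> q1 -b-> q1 -d-> q1 -c-> q1
After 24 symbols: q1.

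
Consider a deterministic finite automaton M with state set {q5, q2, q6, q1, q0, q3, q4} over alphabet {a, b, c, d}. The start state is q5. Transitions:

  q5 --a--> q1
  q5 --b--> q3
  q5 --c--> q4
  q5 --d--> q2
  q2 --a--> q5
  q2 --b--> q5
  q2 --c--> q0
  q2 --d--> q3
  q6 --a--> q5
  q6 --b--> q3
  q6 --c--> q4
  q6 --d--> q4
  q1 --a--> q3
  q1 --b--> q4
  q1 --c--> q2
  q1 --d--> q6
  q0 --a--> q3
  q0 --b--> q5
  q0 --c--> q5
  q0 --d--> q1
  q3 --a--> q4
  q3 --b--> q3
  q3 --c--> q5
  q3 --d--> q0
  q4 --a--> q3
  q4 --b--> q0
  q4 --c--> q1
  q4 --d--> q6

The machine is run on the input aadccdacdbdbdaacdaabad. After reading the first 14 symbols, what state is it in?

q5

Trace: q5 -a-> q1 -a-> q3 -d-> q0 -c-> q5 -c-> q4 -d-> q6 -a-> q5 -c-> q4 -d-> q6 -b-> q3 -d-> q0 -b-> q5 -d-> q2 -a-> q5
After 14 symbols: q5.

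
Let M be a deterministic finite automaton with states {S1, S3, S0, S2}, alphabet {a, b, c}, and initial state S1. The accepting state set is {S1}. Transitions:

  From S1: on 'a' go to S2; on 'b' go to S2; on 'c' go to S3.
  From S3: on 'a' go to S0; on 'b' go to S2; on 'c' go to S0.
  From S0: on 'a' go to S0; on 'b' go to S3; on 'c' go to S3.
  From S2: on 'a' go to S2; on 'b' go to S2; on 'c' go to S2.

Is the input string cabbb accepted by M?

start at S1
read 'c': S1 → S3
read 'a': S3 → S0
read 'b': S0 → S3
read 'b': S3 → S2
read 'b': S2 → S2
End state S2 is not accepting.

No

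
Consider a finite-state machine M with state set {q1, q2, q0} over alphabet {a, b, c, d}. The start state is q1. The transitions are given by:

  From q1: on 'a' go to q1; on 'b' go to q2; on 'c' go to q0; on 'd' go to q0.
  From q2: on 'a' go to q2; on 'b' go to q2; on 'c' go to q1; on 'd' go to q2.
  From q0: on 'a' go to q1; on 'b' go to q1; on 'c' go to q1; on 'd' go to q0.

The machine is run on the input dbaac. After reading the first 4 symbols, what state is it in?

start at q1
read 'd': q1 → q0
read 'b': q0 → q1
read 'a': q1 → q1
read 'a': q1 → q1
After 4 symbols: q1.

q1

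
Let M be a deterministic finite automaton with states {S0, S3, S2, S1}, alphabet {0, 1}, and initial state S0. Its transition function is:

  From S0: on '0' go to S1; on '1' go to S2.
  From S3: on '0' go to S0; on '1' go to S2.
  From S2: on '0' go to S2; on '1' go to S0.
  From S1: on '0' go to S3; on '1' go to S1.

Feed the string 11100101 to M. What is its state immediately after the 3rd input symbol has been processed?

S2

start at S0
read '1': S0 → S2
read '1': S2 → S0
read '1': S0 → S2
After 3 symbols: S2.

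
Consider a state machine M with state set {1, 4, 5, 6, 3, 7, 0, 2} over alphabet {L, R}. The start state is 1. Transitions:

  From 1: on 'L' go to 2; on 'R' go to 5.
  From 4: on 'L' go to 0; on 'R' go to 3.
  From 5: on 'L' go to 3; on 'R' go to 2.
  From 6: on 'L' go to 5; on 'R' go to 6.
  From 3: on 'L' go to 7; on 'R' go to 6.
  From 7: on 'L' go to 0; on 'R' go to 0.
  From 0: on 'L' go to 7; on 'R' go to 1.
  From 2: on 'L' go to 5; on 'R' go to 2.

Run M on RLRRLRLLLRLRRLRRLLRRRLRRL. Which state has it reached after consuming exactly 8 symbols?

3

1 → 5 → 3 → 6 → 6 → 5 → 2 → 5 → 3
After 8 symbols: 3.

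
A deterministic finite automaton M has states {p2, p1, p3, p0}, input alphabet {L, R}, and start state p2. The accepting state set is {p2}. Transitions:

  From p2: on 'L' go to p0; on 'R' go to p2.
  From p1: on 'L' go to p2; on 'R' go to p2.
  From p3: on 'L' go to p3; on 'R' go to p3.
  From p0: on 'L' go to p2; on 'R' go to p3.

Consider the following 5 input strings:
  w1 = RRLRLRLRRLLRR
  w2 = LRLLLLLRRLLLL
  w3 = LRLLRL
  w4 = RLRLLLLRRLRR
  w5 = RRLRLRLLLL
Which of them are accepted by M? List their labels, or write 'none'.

w1:
  start at p2
  read 'R': p2 → p2
  read 'R': p2 → p2
  read 'L': p2 → p0
  read 'R': p0 → p3
  read 'L': p3 → p3
  read 'R': p3 → p3
  read 'L': p3 → p3
  read 'R': p3 → p3
  read 'R': p3 → p3
  read 'L': p3 → p3
  read 'L': p3 → p3
  read 'R': p3 → p3
  read 'R': p3 → p3
  end p3, rejected
w2:
  start at p2
  read 'L': p2 → p0
  read 'R': p0 → p3
  read 'L': p3 → p3
  read 'L': p3 → p3
  read 'L': p3 → p3
  read 'L': p3 → p3
  read 'L': p3 → p3
  read 'R': p3 → p3
  read 'R': p3 → p3
  read 'L': p3 → p3
  read 'L': p3 → p3
  read 'L': p3 → p3
  read 'L': p3 → p3
  end p3, rejected
w3:
  start at p2
  read 'L': p2 → p0
  read 'R': p0 → p3
  read 'L': p3 → p3
  read 'L': p3 → p3
  read 'R': p3 → p3
  read 'L': p3 → p3
  end p3, rejected
w4:
  start at p2
  read 'R': p2 → p2
  read 'L': p2 → p0
  read 'R': p0 → p3
  read 'L': p3 → p3
  read 'L': p3 → p3
  read 'L': p3 → p3
  read 'L': p3 → p3
  read 'R': p3 → p3
  read 'R': p3 → p3
  read 'L': p3 → p3
  read 'R': p3 → p3
  read 'R': p3 → p3
  end p3, rejected
w5:
  start at p2
  read 'R': p2 → p2
  read 'R': p2 → p2
  read 'L': p2 → p0
  read 'R': p0 → p3
  read 'L': p3 → p3
  read 'R': p3 → p3
  read 'L': p3 → p3
  read 'L': p3 → p3
  read 'L': p3 → p3
  read 'L': p3 → p3
  end p3, rejected

none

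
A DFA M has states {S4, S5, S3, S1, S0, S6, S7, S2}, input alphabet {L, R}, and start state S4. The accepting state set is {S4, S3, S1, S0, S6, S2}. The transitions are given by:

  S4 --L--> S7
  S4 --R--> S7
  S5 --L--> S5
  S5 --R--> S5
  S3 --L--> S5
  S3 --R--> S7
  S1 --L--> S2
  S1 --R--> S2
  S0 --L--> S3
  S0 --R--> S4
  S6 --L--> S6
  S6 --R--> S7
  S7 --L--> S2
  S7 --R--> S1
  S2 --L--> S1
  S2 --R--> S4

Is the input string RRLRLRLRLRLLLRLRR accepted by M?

Trace: S4 -R-> S7 -R-> S1 -L-> S2 -R-> S4 -L-> S7 -R-> S1 -L-> S2 -R-> S4 -L-> S7 -R-> S1 -L-> S2 -L-> S1 -L-> S2 -R-> S4 -L-> S7 -R-> S1 -R-> S2
End state S2 is accepting.

Yes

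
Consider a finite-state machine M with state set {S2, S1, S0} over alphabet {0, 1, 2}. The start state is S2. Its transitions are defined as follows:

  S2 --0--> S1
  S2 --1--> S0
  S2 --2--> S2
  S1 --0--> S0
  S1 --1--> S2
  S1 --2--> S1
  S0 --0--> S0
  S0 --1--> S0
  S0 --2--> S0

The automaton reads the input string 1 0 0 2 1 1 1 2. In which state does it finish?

S0

Trace: S2 -1-> S0 -0-> S0 -0-> S0 -2-> S0 -1-> S0 -1-> S0 -1-> S0 -2-> S0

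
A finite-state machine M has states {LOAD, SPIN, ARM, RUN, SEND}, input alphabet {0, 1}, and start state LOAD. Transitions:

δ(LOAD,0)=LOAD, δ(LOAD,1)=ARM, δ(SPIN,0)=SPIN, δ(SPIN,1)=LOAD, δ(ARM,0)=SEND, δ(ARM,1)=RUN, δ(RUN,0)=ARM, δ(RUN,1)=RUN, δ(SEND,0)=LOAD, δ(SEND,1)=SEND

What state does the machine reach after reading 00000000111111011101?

RUN

LOAD → LOAD → LOAD → LOAD → LOAD → LOAD → LOAD → LOAD → LOAD → ARM → RUN → RUN → RUN → RUN → RUN → ARM → RUN → RUN → RUN → ARM → RUN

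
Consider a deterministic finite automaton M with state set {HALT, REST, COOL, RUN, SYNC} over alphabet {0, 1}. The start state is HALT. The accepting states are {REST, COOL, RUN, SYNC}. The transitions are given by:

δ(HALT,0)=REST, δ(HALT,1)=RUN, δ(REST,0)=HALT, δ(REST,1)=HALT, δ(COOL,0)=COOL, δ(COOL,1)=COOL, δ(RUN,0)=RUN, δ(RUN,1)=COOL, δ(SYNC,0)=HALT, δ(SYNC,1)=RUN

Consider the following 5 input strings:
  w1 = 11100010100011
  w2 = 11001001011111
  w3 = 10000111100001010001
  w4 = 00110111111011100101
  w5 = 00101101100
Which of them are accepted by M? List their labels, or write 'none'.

w1, w2, w3, w4, w5

w1: Trace: HALT -1-> RUN -1-> COOL -1-> COOL -0-> COOL -0-> COOL -0-> COOL -1-> COOL -0-> COOL -1-> COOL -0-> COOL -0-> COOL -0-> COOL -1-> COOL -1-> COOL  → end COOL, accepted
w2: Trace: HALT -1-> RUN -1-> COOL -0-> COOL -0-> COOL -1-> COOL -0-> COOL -0-> COOL -1-> COOL -0-> COOL -1-> COOL -1-> COOL -1-> COOL -1-> COOL -1-> COOL  → end COOL, accepted
w3: Trace: HALT -1-> RUN -0-> RUN -0-> RUN -0-> RUN -0-> RUN -1-> COOL -1-> COOL -1-> COOL -1-> COOL -0-> COOL -0-> COOL -0-> COOL -0-> COOL -1-> COOL -0-> COOL -1-> COOL -0-> COOL -0-> COOL -0-> COOL -1-> COOL  → end COOL, accepted
w4: Trace: HALT -0-> REST -0-> HALT -1-> RUN -1-> COOL -0-> COOL -1-> COOL -1-> COOL -1-> COOL -1-> COOL -1-> COOL -1-> COOL -0-> COOL -1-> COOL -1-> COOL -1-> COOL -0-> COOL -0-> COOL -1-> COOL -0-> COOL -1-> COOL  → end COOL, accepted
w5: Trace: HALT -0-> REST -0-> HALT -1-> RUN -0-> RUN -1-> COOL -1-> COOL -0-> COOL -1-> COOL -1-> COOL -0-> COOL -0-> COOL  → end COOL, accepted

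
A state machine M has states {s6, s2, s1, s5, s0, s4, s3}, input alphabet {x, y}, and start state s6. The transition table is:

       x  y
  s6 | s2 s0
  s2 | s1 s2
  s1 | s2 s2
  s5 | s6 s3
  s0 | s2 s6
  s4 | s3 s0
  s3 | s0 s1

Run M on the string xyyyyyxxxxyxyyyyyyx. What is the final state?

Trace: s6 -x-> s2 -y-> s2 -y-> s2 -y-> s2 -y-> s2 -y-> s2 -x-> s1 -x-> s2 -x-> s1 -x-> s2 -y-> s2 -x-> s1 -y-> s2 -y-> s2 -y-> s2 -y-> s2 -y-> s2 -y-> s2 -x-> s1

s1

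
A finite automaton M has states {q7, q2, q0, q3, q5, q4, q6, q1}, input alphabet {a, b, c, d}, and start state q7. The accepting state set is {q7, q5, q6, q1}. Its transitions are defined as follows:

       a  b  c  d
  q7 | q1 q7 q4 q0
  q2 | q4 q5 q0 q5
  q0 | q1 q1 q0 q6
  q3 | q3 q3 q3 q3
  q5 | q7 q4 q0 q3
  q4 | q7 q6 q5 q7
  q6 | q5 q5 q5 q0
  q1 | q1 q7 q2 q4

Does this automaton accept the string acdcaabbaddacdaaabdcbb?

Yes

Trace: q7 -a-> q1 -c-> q2 -d-> q5 -c-> q0 -a-> q1 -a-> q1 -b-> q7 -b-> q7 -a-> q1 -d-> q4 -d-> q7 -a-> q1 -c-> q2 -d-> q5 -a-> q7 -a-> q1 -a-> q1 -b-> q7 -d-> q0 -c-> q0 -b-> q1 -b-> q7
End state q7 is accepting.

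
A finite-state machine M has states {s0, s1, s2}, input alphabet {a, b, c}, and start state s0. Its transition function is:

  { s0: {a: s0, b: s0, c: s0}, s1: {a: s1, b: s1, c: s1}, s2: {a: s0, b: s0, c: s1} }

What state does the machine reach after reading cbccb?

s0 → s0 → s0 → s0 → s0 → s0

s0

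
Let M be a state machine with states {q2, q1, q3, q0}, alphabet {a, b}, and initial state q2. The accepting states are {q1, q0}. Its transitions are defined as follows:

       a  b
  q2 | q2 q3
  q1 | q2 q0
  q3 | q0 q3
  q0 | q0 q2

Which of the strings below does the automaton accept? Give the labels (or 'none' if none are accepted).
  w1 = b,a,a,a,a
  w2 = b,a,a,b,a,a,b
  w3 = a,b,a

w1:
  start at q2
  read 'b': q2 → q3
  read 'a': q3 → q0
  read 'a': q0 → q0
  read 'a': q0 → q0
  read 'a': q0 → q0
  end q0, accepted
w2:
  start at q2
  read 'b': q2 → q3
  read 'a': q3 → q0
  read 'a': q0 → q0
  read 'b': q0 → q2
  read 'a': q2 → q2
  read 'a': q2 → q2
  read 'b': q2 → q3
  end q3, rejected
w3:
  start at q2
  read 'a': q2 → q2
  read 'b': q2 → q3
  read 'a': q3 → q0
  end q0, accepted

w1, w3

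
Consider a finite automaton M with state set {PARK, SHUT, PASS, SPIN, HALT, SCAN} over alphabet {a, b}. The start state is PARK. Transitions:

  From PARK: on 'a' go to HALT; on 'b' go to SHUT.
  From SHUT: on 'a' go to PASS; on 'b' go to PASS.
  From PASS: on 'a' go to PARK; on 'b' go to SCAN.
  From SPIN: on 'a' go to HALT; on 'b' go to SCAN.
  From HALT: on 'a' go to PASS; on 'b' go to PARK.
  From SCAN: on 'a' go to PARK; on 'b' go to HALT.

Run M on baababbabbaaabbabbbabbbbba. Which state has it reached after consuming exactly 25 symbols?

HALT

start at PARK
read 'b': PARK → SHUT
read 'a': SHUT → PASS
read 'a': PASS → PARK
read 'b': PARK → SHUT
read 'a': SHUT → PASS
read 'b': PASS → SCAN
read 'b': SCAN → HALT
read 'a': HALT → PASS
read 'b': PASS → SCAN
read 'b': SCAN → HALT
read 'a': HALT → PASS
read 'a': PASS → PARK
read 'a': PARK → HALT
read 'b': HALT → PARK
read 'b': PARK → SHUT
read 'a': SHUT → PASS
read 'b': PASS → SCAN
read 'b': SCAN → HALT
read 'b': HALT → PARK
read 'a': PARK → HALT
read 'b': HALT → PARK
read 'b': PARK → SHUT
read 'b': SHUT → PASS
read 'b': PASS → SCAN
read 'b': SCAN → HALT
After 25 symbols: HALT.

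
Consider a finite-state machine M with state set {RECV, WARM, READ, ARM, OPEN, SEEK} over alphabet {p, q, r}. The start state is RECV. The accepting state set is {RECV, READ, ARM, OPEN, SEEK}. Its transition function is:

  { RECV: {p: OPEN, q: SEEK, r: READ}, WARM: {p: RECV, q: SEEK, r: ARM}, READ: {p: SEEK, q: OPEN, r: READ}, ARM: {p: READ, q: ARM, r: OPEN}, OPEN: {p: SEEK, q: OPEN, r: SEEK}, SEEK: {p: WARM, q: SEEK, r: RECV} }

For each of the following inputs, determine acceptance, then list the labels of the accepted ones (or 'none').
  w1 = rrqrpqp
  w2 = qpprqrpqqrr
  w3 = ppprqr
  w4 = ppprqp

w1: Trace: RECV -r-> READ -r-> READ -q-> OPEN -r-> SEEK -p-> WARM -q-> SEEK -p-> WARM  → end WARM, rejected
w2: Trace: RECV -q-> SEEK -p-> WARM -p-> RECV -r-> READ -q-> OPEN -r-> SEEK -p-> WARM -q-> SEEK -q-> SEEK -r-> RECV -r-> READ  → end READ, accepted
w3: Trace: RECV -p-> OPEN -p-> SEEK -p-> WARM -r-> ARM -q-> ARM -r-> OPEN  → end OPEN, accepted
w4: Trace: RECV -p-> OPEN -p-> SEEK -p-> WARM -r-> ARM -q-> ARM -p-> READ  → end READ, accepted

w2, w3, w4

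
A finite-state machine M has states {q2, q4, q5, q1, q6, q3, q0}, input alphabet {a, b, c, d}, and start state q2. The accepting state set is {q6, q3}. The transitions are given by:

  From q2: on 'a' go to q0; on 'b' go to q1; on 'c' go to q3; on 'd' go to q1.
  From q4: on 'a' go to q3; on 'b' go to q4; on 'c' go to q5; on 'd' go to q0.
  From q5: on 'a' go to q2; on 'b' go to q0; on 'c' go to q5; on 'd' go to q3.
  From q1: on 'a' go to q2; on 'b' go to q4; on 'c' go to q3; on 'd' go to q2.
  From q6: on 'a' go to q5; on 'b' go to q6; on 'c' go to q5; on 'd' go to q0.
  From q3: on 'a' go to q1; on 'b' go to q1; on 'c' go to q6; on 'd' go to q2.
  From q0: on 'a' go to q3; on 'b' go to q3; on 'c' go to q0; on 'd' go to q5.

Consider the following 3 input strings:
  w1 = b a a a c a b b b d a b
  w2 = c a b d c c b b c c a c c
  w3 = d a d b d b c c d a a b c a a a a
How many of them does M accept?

w1: Trace: q2 -b-> q1 -a-> q2 -a-> q0 -a-> q3 -c-> q6 -a-> q5 -b-> q0 -b-> q3 -b-> q1 -d-> q2 -a-> q0 -b-> q3  → end q3, accepted
w2: Trace: q2 -c-> q3 -a-> q1 -b-> q4 -d-> q0 -c-> q0 -c-> q0 -b-> q3 -b-> q1 -c-> q3 -c-> q6 -a-> q5 -c-> q5 -c-> q5  → end q5, rejected
w3: Trace: q2 -d-> q1 -a-> q2 -d-> q1 -b-> q4 -d-> q0 -b-> q3 -c-> q6 -c-> q5 -d-> q3 -a-> q1 -a-> q2 -b-> q1 -c-> q3 -a-> q1 -a-> q2 -a-> q0 -a-> q3  → end q3, accepted

2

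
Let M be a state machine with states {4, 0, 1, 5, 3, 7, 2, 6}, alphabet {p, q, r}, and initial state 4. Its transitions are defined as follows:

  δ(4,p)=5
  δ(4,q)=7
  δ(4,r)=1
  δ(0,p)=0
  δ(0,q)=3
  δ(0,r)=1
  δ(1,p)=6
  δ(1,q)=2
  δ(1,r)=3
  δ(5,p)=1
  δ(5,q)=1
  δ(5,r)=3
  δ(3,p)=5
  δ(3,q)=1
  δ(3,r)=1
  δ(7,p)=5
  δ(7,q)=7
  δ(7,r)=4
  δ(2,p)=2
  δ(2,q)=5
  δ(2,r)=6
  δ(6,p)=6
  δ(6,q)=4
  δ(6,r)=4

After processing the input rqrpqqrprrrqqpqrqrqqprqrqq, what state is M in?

4 → 1 → 2 → 6 → 6 → 4 → 7 → 4 → 5 → 3 → 1 → 3 → 1 → 2 → 2 → 5 → 3 → 1 → 3 → 1 → 2 → 2 → 6 → 4 → 1 → 2 → 5

5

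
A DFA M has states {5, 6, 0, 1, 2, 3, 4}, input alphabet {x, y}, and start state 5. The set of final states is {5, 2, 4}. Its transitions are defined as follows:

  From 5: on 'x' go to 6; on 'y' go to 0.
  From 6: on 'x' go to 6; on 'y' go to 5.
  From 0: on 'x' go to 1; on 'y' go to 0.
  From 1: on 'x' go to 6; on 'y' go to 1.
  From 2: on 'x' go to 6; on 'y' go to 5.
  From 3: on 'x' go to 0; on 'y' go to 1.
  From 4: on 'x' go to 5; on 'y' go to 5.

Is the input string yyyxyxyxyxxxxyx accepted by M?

Trace: 5 -y-> 0 -y-> 0 -y-> 0 -x-> 1 -y-> 1 -x-> 6 -y-> 5 -x-> 6 -y-> 5 -x-> 6 -x-> 6 -x-> 6 -x-> 6 -y-> 5 -x-> 6
End state 6 is not accepting.

No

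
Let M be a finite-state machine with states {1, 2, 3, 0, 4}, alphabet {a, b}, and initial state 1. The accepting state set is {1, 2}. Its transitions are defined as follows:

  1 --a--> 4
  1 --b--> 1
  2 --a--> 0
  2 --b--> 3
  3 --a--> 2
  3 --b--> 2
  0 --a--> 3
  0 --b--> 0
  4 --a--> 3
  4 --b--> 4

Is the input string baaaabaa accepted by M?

Yes

start at 1
read 'b': 1 → 1
read 'a': 1 → 4
read 'a': 4 → 3
read 'a': 3 → 2
read 'a': 2 → 0
read 'b': 0 → 0
read 'a': 0 → 3
read 'a': 3 → 2
End state 2 is accepting.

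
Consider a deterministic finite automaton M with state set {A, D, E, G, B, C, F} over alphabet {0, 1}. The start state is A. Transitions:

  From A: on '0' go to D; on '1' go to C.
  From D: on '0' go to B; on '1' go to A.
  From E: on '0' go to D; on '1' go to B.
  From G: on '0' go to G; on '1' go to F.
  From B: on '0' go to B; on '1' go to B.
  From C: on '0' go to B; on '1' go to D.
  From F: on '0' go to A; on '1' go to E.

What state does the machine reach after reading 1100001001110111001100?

Trace: A -1-> C -1-> D -0-> B -0-> B -0-> B -0-> B -1-> B -0-> B -0-> B -1-> B -1-> B -1-> B -0-> B -1-> B -1-> B -1-> B -0-> B -0-> B -1-> B -1-> B -0-> B -0-> B

B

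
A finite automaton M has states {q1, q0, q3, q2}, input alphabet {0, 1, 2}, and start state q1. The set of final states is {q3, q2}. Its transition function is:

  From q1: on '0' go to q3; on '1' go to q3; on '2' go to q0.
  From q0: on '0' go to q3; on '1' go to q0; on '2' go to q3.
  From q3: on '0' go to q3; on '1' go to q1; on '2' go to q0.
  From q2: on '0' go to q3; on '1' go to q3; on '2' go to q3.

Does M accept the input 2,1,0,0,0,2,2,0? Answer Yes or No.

start at q1
read '2': q1 → q0
read '1': q0 → q0
read '0': q0 → q3
read '0': q3 → q3
read '0': q3 → q3
read '2': q3 → q0
read '2': q0 → q3
read '0': q3 → q3
End state q3 is accepting.

Yes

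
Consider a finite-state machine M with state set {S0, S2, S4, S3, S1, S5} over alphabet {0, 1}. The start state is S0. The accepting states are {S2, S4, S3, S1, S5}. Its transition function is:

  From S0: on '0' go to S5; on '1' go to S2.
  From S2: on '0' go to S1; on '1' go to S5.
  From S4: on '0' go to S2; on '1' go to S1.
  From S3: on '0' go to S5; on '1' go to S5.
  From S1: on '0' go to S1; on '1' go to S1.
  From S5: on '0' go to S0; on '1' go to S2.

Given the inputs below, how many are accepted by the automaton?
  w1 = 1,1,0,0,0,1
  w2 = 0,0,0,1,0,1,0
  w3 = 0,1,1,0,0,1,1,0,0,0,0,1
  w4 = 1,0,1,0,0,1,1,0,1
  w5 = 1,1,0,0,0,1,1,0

w1:
  start at S0
  read '1': S0 → S2
  read '1': S2 → S5
  read '0': S5 → S0
  read '0': S0 → S5
  read '0': S5 → S0
  read '1': S0 → S2
  end S2, accepted
w2:
  start at S0
  read '0': S0 → S5
  read '0': S5 → S0
  read '0': S0 → S5
  read '1': S5 → S2
  read '0': S2 → S1
  read '1': S1 → S1
  read '0': S1 → S1
  end S1, accepted
w3:
  start at S0
  read '0': S0 → S5
  read '1': S5 → S2
  read '1': S2 → S5
  read '0': S5 → S0
  read '0': S0 → S5
  read '1': S5 → S2
  read '1': S2 → S5
  read '0': S5 → S0
  read '0': S0 → S5
  read '0': S5 → S0
  read '0': S0 → S5
  read '1': S5 → S2
  end S2, accepted
w4:
  start at S0
  read '1': S0 → S2
  read '0': S2 → S1
  read '1': S1 → S1
  read '0': S1 → S1
  read '0': S1 → S1
  read '1': S1 → S1
  read '1': S1 → S1
  read '0': S1 → S1
  read '1': S1 → S1
  end S1, accepted
w5:
  start at S0
  read '1': S0 → S2
  read '1': S2 → S5
  read '0': S5 → S0
  read '0': S0 → S5
  read '0': S5 → S0
  read '1': S0 → S2
  read '1': S2 → S5
  read '0': S5 → S0
  end S0, rejected

4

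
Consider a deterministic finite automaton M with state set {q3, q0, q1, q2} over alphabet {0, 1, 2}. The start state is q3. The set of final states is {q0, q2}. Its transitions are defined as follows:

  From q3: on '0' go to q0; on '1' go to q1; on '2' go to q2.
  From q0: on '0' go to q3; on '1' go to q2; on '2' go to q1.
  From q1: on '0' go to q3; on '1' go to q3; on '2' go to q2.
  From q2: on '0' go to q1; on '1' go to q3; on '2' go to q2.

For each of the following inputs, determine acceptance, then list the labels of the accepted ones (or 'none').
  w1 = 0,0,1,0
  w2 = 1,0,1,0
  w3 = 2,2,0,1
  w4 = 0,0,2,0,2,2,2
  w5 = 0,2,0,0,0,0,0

w1:
  start at q3
  read '0': q3 → q0
  read '0': q0 → q3
  read '1': q3 → q1
  read '0': q1 → q3
  end q3, rejected
w2:
  start at q3
  read '1': q3 → q1
  read '0': q1 → q3
  read '1': q3 → q1
  read '0': q1 → q3
  end q3, rejected
w3:
  start at q3
  read '2': q3 → q2
  read '2': q2 → q2
  read '0': q2 → q1
  read '1': q1 → q3
  end q3, rejected
w4:
  start at q3
  read '0': q3 → q0
  read '0': q0 → q3
  read '2': q3 → q2
  read '0': q2 → q1
  read '2': q1 → q2
  read '2': q2 → q2
  read '2': q2 → q2
  end q2, accepted
w5:
  start at q3
  read '0': q3 → q0
  read '2': q0 → q1
  read '0': q1 → q3
  read '0': q3 → q0
  read '0': q0 → q3
  read '0': q3 → q0
  read '0': q0 → q3
  end q3, rejected

w4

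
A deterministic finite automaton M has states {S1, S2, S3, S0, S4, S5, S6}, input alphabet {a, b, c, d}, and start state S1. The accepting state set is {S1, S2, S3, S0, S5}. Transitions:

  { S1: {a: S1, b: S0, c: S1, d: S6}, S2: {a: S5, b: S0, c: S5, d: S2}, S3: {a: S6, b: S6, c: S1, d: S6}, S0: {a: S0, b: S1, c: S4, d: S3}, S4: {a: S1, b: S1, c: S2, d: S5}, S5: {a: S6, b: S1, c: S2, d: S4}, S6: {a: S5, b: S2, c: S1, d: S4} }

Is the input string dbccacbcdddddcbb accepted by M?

Yes

Trace: S1 -d-> S6 -b-> S2 -c-> S5 -c-> S2 -a-> S5 -c-> S2 -b-> S0 -c-> S4 -d-> S5 -d-> S4 -d-> S5 -d-> S4 -d-> S5 -c-> S2 -b-> S0 -b-> S1
End state S1 is accepting.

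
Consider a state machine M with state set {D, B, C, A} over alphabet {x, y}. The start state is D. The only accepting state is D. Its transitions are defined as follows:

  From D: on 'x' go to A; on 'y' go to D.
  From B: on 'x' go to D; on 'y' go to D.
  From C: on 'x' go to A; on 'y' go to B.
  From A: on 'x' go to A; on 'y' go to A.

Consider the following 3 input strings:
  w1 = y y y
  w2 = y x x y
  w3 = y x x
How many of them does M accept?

w1:
  start at D
  read 'y': D → D
  read 'y': D → D
  read 'y': D → D
  end D, accepted
w2:
  start at D
  read 'y': D → D
  read 'x': D → A
  read 'x': A → A
  read 'y': A → A
  end A, rejected
w3:
  start at D
  read 'y': D → D
  read 'x': D → A
  read 'x': A → A
  end A, rejected

1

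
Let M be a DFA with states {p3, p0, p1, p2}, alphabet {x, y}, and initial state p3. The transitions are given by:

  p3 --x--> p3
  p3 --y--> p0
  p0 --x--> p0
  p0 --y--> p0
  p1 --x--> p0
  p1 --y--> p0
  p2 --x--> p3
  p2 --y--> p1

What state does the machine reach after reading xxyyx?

p0

start at p3
read 'x': p3 → p3
read 'x': p3 → p3
read 'y': p3 → p0
read 'y': p0 → p0
read 'x': p0 → p0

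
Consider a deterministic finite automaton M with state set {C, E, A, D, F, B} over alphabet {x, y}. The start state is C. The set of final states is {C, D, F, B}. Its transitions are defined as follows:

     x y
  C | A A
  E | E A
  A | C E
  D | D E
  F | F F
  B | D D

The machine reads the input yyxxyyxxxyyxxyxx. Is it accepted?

start at C
read 'y': C → A
read 'y': A → E
read 'x': E → E
read 'x': E → E
read 'y': E → A
read 'y': A → E
read 'x': E → E
read 'x': E → E
read 'x': E → E
read 'y': E → A
read 'y': A → E
read 'x': E → E
read 'x': E → E
read 'y': E → A
read 'x': A → C
read 'x': C → A
End state A is not accepting.

No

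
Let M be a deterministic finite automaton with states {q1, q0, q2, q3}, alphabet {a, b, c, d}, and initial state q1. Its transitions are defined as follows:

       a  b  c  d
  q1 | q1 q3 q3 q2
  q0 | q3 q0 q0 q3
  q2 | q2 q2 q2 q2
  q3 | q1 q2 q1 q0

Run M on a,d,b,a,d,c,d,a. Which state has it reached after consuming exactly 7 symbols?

q2

start at q1
read 'a': q1 → q1
read 'd': q1 → q2
read 'b': q2 → q2
read 'a': q2 → q2
read 'd': q2 → q2
read 'c': q2 → q2
read 'd': q2 → q2
After 7 symbols: q2.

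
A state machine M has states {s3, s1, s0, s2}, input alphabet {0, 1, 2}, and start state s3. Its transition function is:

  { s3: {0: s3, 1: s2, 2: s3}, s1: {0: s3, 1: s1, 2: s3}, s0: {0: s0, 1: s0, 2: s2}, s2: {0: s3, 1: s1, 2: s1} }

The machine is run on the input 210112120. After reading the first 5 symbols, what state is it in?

s1

Trace: s3 -2-> s3 -1-> s2 -0-> s3 -1-> s2 -1-> s1
After 5 symbols: s1.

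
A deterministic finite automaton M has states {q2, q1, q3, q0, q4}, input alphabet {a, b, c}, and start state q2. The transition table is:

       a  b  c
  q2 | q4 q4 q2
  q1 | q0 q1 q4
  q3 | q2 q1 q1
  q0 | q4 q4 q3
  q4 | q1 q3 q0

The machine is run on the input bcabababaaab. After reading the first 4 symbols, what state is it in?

q3

Trace: q2 -b-> q4 -c-> q0 -a-> q4 -b-> q3
After 4 symbols: q3.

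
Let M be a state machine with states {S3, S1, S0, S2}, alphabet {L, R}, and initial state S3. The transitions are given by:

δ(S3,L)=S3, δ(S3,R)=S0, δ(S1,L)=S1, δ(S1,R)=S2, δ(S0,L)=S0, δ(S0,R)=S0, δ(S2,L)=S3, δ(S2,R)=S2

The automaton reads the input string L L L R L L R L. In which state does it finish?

S0

Trace: S3 -L-> S3 -L-> S3 -L-> S3 -R-> S0 -L-> S0 -L-> S0 -R-> S0 -L-> S0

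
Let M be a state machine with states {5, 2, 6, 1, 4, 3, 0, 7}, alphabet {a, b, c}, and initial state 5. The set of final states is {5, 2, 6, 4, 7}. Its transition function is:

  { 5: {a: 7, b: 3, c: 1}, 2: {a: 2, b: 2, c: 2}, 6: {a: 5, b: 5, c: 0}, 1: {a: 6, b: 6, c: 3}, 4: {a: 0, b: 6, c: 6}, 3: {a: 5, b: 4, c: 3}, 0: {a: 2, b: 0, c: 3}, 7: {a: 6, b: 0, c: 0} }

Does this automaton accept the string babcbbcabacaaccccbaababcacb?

Yes

5 → 3 → 5 → 3 → 3 → 4 → 6 → 0 → 2 → 2 → 2 → 2 → 2 → 2 → 2 → 2 → 2 → 2 → 2 → 2 → 2 → 2 → 2 → 2 → 2 → 2 → 2 → 2
End state 2 is accepting.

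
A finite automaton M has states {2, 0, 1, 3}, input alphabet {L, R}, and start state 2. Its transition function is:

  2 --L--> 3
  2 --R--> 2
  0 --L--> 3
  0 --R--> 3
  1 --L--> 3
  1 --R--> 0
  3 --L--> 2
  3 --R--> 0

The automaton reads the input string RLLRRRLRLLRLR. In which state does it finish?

start at 2
read 'R': 2 → 2
read 'L': 2 → 3
read 'L': 3 → 2
read 'R': 2 → 2
read 'R': 2 → 2
read 'R': 2 → 2
read 'L': 2 → 3
read 'R': 3 → 0
read 'L': 0 → 3
read 'L': 3 → 2
read 'R': 2 → 2
read 'L': 2 → 3
read 'R': 3 → 0

0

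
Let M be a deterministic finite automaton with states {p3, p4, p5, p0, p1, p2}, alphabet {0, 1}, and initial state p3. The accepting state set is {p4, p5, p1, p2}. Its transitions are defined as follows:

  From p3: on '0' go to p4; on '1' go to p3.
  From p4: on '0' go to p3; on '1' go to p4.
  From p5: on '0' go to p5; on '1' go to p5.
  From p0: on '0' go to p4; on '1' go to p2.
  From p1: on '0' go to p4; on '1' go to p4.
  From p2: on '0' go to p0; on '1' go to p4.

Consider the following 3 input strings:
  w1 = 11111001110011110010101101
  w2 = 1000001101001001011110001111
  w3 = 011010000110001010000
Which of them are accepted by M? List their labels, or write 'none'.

w1

w1: Trace: p3 -1-> p3 -1-> p3 -1-> p3 -1-> p3 -1-> p3 -0-> p4 -0-> p3 -1-> p3 -1-> p3 -1-> p3 -0-> p4 -0-> p3 -1-> p3 -1-> p3 -1-> p3 -1-> p3 -0-> p4 -0-> p3 -1-> p3 -0-> p4 -1-> p4 -0-> p3 -1-> p3 -1-> p3 -0-> p4 -1-> p4  → end p4, accepted
w2: Trace: p3 -1-> p3 -0-> p4 -0-> p3 -0-> p4 -0-> p3 -0-> p4 -1-> p4 -1-> p4 -0-> p3 -1-> p3 -0-> p4 -0-> p3 -1-> p3 -0-> p4 -0-> p3 -1-> p3 -0-> p4 -1-> p4 -1-> p4 -1-> p4 -1-> p4 -0-> p3 -0-> p4 -0-> p3 -1-> p3 -1-> p3 -1-> p3 -1-> p3  → end p3, rejected
w3: Trace: p3 -0-> p4 -1-> p4 -1-> p4 -0-> p3 -1-> p3 -0-> p4 -0-> p3 -0-> p4 -0-> p3 -1-> p3 -1-> p3 -0-> p4 -0-> p3 -0-> p4 -1-> p4 -0-> p3 -1-> p3 -0-> p4 -0-> p3 -0-> p4 -0-> p3  → end p3, rejected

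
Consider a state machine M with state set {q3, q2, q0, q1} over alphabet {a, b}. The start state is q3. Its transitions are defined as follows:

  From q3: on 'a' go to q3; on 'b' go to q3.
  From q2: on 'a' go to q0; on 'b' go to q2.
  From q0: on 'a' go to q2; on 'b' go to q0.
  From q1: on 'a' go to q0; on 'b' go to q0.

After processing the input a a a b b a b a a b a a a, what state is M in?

start at q3
read 'a': q3 → q3
read 'a': q3 → q3
read 'a': q3 → q3
read 'b': q3 → q3
read 'b': q3 → q3
read 'a': q3 → q3
read 'b': q3 → q3
read 'a': q3 → q3
read 'a': q3 → q3
read 'b': q3 → q3
read 'a': q3 → q3
read 'a': q3 → q3
read 'a': q3 → q3

q3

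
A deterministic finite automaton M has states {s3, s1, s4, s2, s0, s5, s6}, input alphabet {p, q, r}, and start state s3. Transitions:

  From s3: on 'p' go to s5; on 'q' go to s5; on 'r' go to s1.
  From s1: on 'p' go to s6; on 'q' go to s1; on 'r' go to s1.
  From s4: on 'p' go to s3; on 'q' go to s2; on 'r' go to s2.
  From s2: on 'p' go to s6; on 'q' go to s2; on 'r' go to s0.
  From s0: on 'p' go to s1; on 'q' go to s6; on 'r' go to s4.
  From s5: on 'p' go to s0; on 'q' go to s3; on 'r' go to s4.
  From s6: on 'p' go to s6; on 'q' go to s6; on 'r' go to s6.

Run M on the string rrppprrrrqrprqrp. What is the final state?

s6

Trace: s3 -r-> s1 -r-> s1 -p-> s6 -p-> s6 -p-> s6 -r-> s6 -r-> s6 -r-> s6 -r-> s6 -q-> s6 -r-> s6 -p-> s6 -r-> s6 -q-> s6 -r-> s6 -p-> s6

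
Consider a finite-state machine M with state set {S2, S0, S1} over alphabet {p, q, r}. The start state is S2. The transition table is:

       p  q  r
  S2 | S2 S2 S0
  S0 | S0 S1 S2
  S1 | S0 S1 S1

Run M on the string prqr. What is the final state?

S2 → S2 → S0 → S1 → S1

S1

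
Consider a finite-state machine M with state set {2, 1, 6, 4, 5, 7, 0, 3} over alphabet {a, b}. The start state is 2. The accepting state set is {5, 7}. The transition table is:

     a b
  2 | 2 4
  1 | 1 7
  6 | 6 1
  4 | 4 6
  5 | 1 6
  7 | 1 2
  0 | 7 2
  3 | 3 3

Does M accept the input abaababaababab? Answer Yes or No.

Trace: 2 -a-> 2 -b-> 4 -a-> 4 -a-> 4 -b-> 6 -a-> 6 -b-> 1 -a-> 1 -a-> 1 -b-> 7 -a-> 1 -b-> 7 -a-> 1 -b-> 7
End state 7 is accepting.

Yes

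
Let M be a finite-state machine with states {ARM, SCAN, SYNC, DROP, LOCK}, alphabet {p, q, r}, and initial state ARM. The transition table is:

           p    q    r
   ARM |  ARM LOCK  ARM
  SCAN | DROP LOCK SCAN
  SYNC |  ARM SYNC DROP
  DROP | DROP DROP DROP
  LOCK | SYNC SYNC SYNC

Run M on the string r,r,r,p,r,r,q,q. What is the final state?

Trace: ARM -r-> ARM -r-> ARM -r-> ARM -p-> ARM -r-> ARM -r-> ARM -q-> LOCK -q-> SYNC

SYNC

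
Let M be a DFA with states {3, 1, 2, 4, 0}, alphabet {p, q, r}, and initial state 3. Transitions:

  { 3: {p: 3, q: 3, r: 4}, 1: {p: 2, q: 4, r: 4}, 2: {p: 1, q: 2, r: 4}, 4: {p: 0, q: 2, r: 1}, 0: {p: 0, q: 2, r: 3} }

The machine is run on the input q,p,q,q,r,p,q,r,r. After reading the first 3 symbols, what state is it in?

3 → 3 → 3 → 3
After 3 symbols: 3.

3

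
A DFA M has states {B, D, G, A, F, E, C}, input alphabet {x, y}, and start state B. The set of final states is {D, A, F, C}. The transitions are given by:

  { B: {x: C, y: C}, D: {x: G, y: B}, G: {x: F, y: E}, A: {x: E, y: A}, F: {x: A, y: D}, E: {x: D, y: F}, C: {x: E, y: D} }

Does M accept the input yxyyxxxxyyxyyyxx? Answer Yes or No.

Yes

Trace: B -y-> C -x-> E -y-> F -y-> D -x-> G -x-> F -x-> A -x-> E -y-> F -y-> D -x-> G -y-> E -y-> F -y-> D -x-> G -x-> F
End state F is accepting.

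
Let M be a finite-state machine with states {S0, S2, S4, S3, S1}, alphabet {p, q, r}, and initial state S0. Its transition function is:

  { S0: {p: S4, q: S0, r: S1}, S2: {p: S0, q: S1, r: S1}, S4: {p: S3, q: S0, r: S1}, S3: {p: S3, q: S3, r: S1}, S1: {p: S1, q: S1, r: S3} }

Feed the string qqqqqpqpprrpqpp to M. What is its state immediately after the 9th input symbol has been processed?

S3

S0 → S0 → S0 → S0 → S0 → S0 → S4 → S0 → S4 → S3
After 9 symbols: S3.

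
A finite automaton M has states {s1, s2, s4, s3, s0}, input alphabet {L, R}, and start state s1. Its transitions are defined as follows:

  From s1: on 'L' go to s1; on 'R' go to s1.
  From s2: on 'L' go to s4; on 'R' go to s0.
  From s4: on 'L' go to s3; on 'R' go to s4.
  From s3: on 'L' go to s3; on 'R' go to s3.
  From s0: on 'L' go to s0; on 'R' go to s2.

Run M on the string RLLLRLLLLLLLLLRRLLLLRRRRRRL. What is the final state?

start at s1
read 'R': s1 → s1
read 'L': s1 → s1
read 'L': s1 → s1
read 'L': s1 → s1
read 'R': s1 → s1
read 'L': s1 → s1
read 'L': s1 → s1
read 'L': s1 → s1
read 'L': s1 → s1
read 'L': s1 → s1
read 'L': s1 → s1
read 'L': s1 → s1
read 'L': s1 → s1
read 'L': s1 → s1
read 'R': s1 → s1
read 'R': s1 → s1
read 'L': s1 → s1
read 'L': s1 → s1
read 'L': s1 → s1
read 'L': s1 → s1
read 'R': s1 → s1
read 'R': s1 → s1
read 'R': s1 → s1
read 'R': s1 → s1
read 'R': s1 → s1
read 'R': s1 → s1
read 'L': s1 → s1

s1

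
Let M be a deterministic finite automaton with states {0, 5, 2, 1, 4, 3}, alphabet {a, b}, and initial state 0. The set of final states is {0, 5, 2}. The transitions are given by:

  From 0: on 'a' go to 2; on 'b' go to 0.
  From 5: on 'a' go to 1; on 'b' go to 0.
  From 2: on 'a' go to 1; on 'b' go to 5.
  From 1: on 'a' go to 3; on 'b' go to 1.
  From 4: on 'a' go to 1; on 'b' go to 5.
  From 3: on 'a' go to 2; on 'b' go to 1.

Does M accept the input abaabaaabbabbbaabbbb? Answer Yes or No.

Yes

0 → 2 → 5 → 1 → 3 → 1 → 3 → 2 → 1 → 1 → 1 → 3 → 1 → 1 → 1 → 3 → 2 → 5 → 0 → 0 → 0
End state 0 is accepting.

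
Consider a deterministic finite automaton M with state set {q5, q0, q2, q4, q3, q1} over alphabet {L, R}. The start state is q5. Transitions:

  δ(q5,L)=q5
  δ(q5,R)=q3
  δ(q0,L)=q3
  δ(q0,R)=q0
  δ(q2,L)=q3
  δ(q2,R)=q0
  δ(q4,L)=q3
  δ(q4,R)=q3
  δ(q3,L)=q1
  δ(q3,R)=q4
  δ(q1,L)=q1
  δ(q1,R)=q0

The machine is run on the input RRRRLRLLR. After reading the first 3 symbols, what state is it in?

q5 → q3 → q4 → q3
After 3 symbols: q3.

q3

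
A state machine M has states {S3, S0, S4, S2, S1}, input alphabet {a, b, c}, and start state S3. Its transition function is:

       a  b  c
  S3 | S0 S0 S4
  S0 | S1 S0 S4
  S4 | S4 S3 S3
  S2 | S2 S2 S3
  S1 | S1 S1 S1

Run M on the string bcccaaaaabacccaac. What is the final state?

S3

Trace: S3 -b-> S0 -c-> S4 -c-> S3 -c-> S4 -a-> S4 -a-> S4 -a-> S4 -a-> S4 -a-> S4 -b-> S3 -a-> S0 -c-> S4 -c-> S3 -c-> S4 -a-> S4 -a-> S4 -c-> S3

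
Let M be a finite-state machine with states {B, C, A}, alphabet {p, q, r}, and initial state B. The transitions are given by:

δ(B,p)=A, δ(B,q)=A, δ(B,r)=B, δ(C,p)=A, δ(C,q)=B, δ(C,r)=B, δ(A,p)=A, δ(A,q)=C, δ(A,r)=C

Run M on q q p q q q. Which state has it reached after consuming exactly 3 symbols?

Trace: B -q-> A -q-> C -p-> A
After 3 symbols: A.

A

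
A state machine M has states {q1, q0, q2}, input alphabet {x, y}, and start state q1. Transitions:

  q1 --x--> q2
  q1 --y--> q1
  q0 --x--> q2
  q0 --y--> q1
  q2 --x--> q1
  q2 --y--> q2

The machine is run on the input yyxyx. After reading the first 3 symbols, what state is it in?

q2

start at q1
read 'y': q1 → q1
read 'y': q1 → q1
read 'x': q1 → q2
After 3 symbols: q2.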